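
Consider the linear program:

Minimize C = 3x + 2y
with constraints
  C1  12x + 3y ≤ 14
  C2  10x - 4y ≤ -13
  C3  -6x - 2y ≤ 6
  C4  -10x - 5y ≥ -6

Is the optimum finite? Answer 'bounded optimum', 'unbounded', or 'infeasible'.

bounded optimum

Corner points and C = 3x + 2y:
  (-25/22, 9/22) → C = -57/22
  (-41/90, 19/9) → C = 257/90
  (-21/5, 48/5) → C = 33/5
The feasible region has finitely many vertices and no improving ray; the minimum is -57/22 at (-25/22, 9/22).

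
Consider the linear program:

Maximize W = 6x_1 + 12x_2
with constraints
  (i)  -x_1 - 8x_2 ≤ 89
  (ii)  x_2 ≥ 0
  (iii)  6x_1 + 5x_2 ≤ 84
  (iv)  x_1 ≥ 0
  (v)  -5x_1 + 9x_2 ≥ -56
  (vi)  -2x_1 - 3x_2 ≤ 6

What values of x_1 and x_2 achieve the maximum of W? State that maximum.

Corner points and W = 6x_1 + 12x_2:
  (0, 0) → W = 0
  (56/5, 0) → W = 336/5
  (0, 84/5) → W = 1008/5
  (1036/79, 84/79) → W = 7224/79

x_1 = 0, x_2 = 84/5, maximum W = 1008/5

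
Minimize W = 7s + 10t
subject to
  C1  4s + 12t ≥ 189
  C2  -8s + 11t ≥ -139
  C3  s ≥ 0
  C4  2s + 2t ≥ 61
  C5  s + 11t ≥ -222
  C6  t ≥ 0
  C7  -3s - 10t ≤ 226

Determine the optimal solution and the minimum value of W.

s = 177/8, t = 67/8, minimum W = 1909/8

Feasible corners and W = 7s + 10t:
  (3747/140, 239/35) → W = 35789/140
  (177/8, 67/8) → W = 1909/8
  (0, 61/2) → W = 305
The feasible region is unbounded (it extends along (0, 1), (11, 8)), but W strictly increases along every unbounded feasible direction, so there is no improving ray and the minimum is attained at a vertex.

At the optimal vertex, 4s + 12t = 189 and 2s + 2t = 61.
Solving simultaneously gives s = 177/8, t = 67/8.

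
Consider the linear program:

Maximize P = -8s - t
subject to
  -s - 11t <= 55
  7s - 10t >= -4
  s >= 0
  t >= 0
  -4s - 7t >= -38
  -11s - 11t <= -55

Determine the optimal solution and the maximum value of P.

s = 46/17, t = 39/17, maximum P = -407/17

Extreme points and P = -8s - t:
  (352/89, 282/89) → P = -3098/89
  (46/17, 39/17) → P = -407/17
  (19/2, 0) → P = -76
  (5, 0) → P = -40

The binding constraints are 7s - 10t = -4 and -11s - 11t = -55.
Solving simultaneously gives s = 46/17, t = 39/17.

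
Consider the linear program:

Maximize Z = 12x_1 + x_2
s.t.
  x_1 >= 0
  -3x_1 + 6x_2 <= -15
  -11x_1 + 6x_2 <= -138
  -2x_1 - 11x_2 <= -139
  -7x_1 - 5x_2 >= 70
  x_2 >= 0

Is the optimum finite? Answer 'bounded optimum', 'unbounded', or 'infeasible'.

infeasible

The boundaries -3x_1 + 6x_2 = -15 and -2x_1 - 11x_2 = -139 meet at (111/5, 43/5), but that point violates -7x_1 - 5x_2 ≥ 70. Every candidate vertex is excluded by some other constraint, so the feasible region is empty.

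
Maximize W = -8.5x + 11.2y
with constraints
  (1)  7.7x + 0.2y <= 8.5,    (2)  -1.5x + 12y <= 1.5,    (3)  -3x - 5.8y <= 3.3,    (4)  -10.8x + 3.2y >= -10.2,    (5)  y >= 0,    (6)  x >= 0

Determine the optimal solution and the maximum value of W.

x = 0, y = 0.125, maximum W = 1.4

Vertices and W = -8.5x + 11.2y:
  (53/52, 105/416) → W = -607/104
  (0, 1/8) → W = 7/5
  (17/18, 0) → W = -289/36
  (0, 0) → W = 0

At the optimal vertex, -1.5x + 12y = 1.5 and x = 0.
Solving simultaneously gives x = 0, y = 1/8.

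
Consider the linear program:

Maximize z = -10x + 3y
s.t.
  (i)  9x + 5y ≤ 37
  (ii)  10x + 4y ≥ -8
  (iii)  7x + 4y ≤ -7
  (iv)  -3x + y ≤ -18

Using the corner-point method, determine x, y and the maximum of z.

x = 32/11, y = -102/11, maximum z = -626/11

Extreme points and z = -10x + 3y:
  (183, -322) → z = -2796
  (32/11, -102/11) → z = -626/11
  (65/19, -147/19) → z = -1091/19
The feasible region is unbounded (it extends along (2, -5), (5, -9)), but z strictly decreases along every unbounded feasible direction, so there is no improving ray and the maximum is attained at a vertex.

At the optimal vertex, 10x + 4y = -8 and -3x + y = -18.
Solving simultaneously gives x = 32/11, y = -102/11.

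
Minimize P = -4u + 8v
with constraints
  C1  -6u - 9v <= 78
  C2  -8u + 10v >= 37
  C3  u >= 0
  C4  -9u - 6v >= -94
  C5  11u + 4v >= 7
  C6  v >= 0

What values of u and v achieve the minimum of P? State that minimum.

u = 0, v = 37/10, minimum P = 148/5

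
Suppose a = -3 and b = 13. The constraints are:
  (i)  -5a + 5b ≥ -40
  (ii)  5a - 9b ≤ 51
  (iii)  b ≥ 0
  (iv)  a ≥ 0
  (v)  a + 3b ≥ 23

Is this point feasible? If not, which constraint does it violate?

Constraint (iv): a = -3, which is not ≥ 0. All other constraints are satisfied.

not feasible — violates (iv)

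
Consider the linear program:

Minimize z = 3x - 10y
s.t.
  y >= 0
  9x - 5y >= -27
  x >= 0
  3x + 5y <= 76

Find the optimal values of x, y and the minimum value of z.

The optimum lies where 9x - 5y = -27 and 3x + 5y = 76.
Solving simultaneously gives x = 49/12, y = 51/4.

x = 49/12, y = 51/4, minimum z = -461/4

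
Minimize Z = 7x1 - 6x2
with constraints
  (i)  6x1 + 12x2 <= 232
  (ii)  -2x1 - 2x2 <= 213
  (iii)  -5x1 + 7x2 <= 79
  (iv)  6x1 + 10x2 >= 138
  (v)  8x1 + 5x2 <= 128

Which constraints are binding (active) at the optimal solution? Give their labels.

(iii) and (iv)

Extreme points and Z = 7x1 - 6x2:
  (44/23, 291/23) → Z = -1438/23
  (167/27, 424/27) → Z = -1375/27
  (59/5, 168/25) → Z = 1057/25

The minimum is at (44/23, 291/23). Substituting into each constraint, equality holds for (iii) and (iv); the remaining constraints have slack.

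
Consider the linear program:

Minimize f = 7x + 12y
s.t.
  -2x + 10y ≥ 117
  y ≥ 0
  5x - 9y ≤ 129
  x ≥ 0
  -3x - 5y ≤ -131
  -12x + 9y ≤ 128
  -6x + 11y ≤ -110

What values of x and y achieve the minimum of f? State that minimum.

Vertices and f = 7x + 12y:
  (2343/32, 843/32) → f = 26517/32
  (2387/38, 461/19) → f = 27773/38
  (429, 224) → f = 5691

The optimum lies where -2x + 10y = 117 and -6x + 11y = -110.
Solving simultaneously gives x = 2387/38, y = 461/19.

x = 2387/38, y = 461/19, minimum f = 27773/38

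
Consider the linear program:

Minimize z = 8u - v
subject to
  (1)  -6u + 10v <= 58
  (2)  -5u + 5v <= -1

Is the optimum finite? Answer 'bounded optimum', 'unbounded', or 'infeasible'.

From the feasible point (15, 74/5), moving in the direction (-5, -5) keeps every constraint satisfied while z decreases without bound.

unbounded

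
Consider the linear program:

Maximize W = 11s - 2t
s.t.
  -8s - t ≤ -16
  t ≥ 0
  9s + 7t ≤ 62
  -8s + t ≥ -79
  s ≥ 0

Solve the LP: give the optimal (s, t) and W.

s = 62/9, t = 0, maximum W = 682/9

Corner points and W = 11s - 2t:
  (2, 0) → W = 22
  (50/47, 352/47) → W = -154/47
  (62/9, 0) → W = 682/9

At the optimal vertex, t = 0 and 9s + 7t = 62.
Solving simultaneously gives s = 62/9, t = 0.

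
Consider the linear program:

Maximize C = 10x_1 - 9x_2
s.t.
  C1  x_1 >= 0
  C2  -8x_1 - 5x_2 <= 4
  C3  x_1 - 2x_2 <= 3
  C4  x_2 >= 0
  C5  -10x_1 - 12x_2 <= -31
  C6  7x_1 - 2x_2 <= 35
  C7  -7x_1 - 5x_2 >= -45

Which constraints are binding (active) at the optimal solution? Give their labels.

Vertices and C = 10x_1 - 9x_2:
  (0, 31/12) → C = -93/4
  (0, 9) → C = -81
  (49/16, 1/32) → C = 971/32
  (16/3, 7/6) → C = 257/6
  (265/49, 10/7) → C = 2020/49

The maximum is at (16/3, 7/6). Substituting into each constraint, equality holds for C3 and C6; the remaining constraints have slack.

C3 and C6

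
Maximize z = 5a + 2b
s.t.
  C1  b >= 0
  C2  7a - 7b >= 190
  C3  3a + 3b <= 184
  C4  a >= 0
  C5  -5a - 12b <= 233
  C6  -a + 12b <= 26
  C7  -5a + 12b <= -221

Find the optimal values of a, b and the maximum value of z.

a = 184/3, b = 0, maximum z = 920/3

Extreme points and z = 5a + 2b:
  (184/3, 0) → z = 920/3
  (221/5, 0) → z = 221
  (957/17, 257/51) → z = 14869/51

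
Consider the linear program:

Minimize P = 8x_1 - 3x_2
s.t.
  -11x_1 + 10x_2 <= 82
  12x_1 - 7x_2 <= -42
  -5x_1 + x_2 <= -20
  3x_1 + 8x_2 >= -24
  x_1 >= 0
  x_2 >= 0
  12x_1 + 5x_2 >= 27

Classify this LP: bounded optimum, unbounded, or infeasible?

The boundaries -11x_1 + 10x_2 = 82 and 12x_1 - 7x_2 = -42 meet at (154/43, 522/43), but that point violates -5x_1 + x_2 ≤ -20. Every candidate vertex is excluded by some other constraint, so the feasible region is empty.

infeasible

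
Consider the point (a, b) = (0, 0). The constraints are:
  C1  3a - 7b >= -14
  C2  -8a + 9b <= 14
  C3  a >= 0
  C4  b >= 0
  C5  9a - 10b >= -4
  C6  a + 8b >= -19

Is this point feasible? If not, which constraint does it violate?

feasible

C1: 0 ≥ -14 ✓
C2: 0 ≤ 14 ✓
C3: 0 ≥ 0 ✓
C4: 0 ≥ 0 ✓
C5: 0 ≥ -4 ✓
C6: 0 ≥ -19 ✓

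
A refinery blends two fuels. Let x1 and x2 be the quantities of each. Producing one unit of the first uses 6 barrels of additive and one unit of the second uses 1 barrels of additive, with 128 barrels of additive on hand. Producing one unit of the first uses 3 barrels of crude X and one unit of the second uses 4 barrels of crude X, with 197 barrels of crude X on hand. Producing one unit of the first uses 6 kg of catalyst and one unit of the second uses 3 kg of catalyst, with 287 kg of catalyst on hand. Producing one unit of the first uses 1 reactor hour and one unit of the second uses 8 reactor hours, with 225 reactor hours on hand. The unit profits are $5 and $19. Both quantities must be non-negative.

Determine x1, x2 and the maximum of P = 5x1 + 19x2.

x1 = 17, x2 = 26, maximum P = 579

Vertices and P = 5x1 + 19x2:
  (0, 0) → P = 0
  (0, 225/8) → P = 4275/8
  (64/3, 0) → P = 320/3
  (17, 26) → P = 579

At the optimal vertex, 6x1 + x2 = 128 and x1 + 8x2 = 225.
Solving simultaneously gives x1 = 17, x2 = 26.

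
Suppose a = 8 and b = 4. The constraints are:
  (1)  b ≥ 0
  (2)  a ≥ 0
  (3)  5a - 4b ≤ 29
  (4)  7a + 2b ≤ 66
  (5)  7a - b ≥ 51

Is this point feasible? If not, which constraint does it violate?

(1): 4 ≥ 0 ✓
(2): 8 ≥ 0 ✓
(3): 24 ≤ 29 ✓
(4): 64 ≤ 66 ✓
(5): 52 ≥ 51 ✓

feasible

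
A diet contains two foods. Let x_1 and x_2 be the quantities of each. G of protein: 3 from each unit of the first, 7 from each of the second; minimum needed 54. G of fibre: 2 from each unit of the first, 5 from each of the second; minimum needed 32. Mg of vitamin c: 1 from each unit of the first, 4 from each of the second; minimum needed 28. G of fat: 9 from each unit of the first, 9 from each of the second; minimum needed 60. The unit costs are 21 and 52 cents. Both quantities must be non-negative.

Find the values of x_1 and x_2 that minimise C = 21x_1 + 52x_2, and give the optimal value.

Extreme points and C = 21x_1 + 52x_2:
  (0, 54/7) → C = 2808/7
  (28, 0) → C = 588
  (4, 6) → C = 396
The feasible region is unbounded (it extends along (0, 1), (1, 0)), but C strictly increases along every unbounded feasible direction, so there is no improving ray and the minimum is attained at a vertex.

The optimum lies where 3x_1 + 7x_2 = 54 and x_1 + 4x_2 = 28.
Solving simultaneously gives x_1 = 4, x_2 = 6.

x_1 = 4, x_2 = 6, minimum C = 396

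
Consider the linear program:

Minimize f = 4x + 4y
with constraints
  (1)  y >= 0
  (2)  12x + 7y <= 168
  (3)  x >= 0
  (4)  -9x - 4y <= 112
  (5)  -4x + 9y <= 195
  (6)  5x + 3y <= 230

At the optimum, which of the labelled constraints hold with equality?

(1) and (3)

Feasible corners and f = 4x + 4y:
  (14, 0) → f = 56
  (0, 0) → f = 0
  (147/136, 753/34) → f = 3159/34
  (0, 65/3) → f = 260/3

The minimum is at (0, 0). Substituting into each constraint, equality holds for (1) and (3); the remaining constraints have slack.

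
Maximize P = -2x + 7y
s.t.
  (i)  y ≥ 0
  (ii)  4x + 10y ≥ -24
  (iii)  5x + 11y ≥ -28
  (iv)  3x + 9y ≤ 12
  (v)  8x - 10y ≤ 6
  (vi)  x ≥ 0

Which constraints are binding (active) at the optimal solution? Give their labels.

Corner points and P = -2x + 7y:
  (3/4, 0) → P = -3/2
  (0, 0) → P = 0
  (29/17, 13/17) → P = 33/17
  (0, 4/3) → P = 28/3

The maximum is at (0, 4/3). Substituting into each constraint, equality holds for (iv) and (vi); the remaining constraints have slack.

(iv) and (vi)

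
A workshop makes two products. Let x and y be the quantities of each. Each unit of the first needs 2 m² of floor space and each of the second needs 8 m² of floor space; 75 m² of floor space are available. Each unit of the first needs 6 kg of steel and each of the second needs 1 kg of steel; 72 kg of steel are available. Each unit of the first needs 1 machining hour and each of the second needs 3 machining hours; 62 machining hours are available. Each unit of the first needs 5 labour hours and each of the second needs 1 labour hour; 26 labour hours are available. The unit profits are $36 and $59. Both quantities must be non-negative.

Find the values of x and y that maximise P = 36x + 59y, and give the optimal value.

Corner points and P = 36x + 59y:
  (0, 0) → P = 0
  (0, 75/8) → P = 4425/8
  (26/5, 0) → P = 936/5
  (7/2, 17/2) → P = 1255/2

x = 7/2, y = 17/2, maximum P = 1255/2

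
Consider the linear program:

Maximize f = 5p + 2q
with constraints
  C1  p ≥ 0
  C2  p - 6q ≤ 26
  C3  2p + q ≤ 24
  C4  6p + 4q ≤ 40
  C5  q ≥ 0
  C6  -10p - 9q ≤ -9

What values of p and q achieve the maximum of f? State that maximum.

The optimum lies where 6p + 4q = 40 and q = 0.
Solving simultaneously gives p = 20/3, q = 0.

p = 20/3, q = 0, maximum f = 100/3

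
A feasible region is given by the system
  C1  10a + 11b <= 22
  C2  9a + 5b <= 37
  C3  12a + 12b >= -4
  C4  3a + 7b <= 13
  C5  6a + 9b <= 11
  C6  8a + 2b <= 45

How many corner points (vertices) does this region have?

6

The feasible vertices (each the meet of two boundaries and inside every other half-plane) are:
  (297/49, -172/49)
  (77/24, -11/12)
  (151/22, -109/22)
  (-23/6, 7/2)
  (137/18, -143/18)
  (-8/3, 3)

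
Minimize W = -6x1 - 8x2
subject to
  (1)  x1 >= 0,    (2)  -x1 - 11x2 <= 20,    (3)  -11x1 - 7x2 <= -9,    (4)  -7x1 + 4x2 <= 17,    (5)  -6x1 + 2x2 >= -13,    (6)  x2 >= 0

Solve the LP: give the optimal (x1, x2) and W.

x1 = 43/5, x2 = 193/10, minimum W = -206

Extreme points and W = -6x1 - 8x2:
  (0, 9/7) → W = -72/7
  (0, 17/4) → W = -34
  (9/11, 0) → W = -54/11
  (43/5, 193/10) → W = -206
  (13/6, 0) → W = -13

The optimum lies where -7x1 + 4x2 = 17 and -6x1 + 2x2 = -13.
Solving simultaneously gives x1 = 43/5, x2 = 193/10.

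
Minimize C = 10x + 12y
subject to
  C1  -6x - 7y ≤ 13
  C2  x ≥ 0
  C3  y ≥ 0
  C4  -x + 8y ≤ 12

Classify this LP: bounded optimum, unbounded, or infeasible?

Feasible corners and C = 10x + 12y:
  (0, 0) → C = 0
  (0, 3/2) → C = 18
The feasible region has finitely many vertices and no improving ray; the minimum is 0 at (0, 0).

bounded optimum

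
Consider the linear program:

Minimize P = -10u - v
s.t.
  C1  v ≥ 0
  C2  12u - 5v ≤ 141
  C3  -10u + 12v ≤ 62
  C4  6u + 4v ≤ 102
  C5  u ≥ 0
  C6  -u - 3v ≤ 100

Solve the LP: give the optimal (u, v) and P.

Extreme points and P = -10u - v:
  (47/4, 0) → P = -235/2
  (0, 0) → P = 0
  (179/13, 63/13) → P = -1853/13
  (61/7, 87/7) → P = -697/7
  (0, 31/6) → P = -31/6

u = 179/13, v = 63/13, minimum P = -1853/13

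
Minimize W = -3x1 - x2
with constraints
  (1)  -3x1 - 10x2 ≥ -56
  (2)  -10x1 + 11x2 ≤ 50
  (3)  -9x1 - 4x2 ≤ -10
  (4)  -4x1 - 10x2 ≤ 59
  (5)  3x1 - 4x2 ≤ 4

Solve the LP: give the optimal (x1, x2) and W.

x1 = 44/7, x2 = 26/7, minimum W = -158/7

Feasible corners and W = -3x1 - x2:
  (116/133, 710/133) → W = -1058/133
  (44/7, 26/7) → W = -158/7
  (-90/139, 550/139) → W = -280/139
  (7/6, -1/8) → W = -27/8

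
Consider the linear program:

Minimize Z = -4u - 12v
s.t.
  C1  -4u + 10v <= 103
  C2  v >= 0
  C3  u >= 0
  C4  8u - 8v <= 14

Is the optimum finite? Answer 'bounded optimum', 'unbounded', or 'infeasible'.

bounded optimum

Corner points and Z = -4u - 12v:
  (0, 103/10) → Z = -618/5
  (241/12, 55/3) → Z = -901/3
  (0, 0) → Z = 0
  (7/4, 0) → Z = -7
The feasible region has finitely many vertices and no improving ray; the minimum is -901/3 at (241/12, 55/3).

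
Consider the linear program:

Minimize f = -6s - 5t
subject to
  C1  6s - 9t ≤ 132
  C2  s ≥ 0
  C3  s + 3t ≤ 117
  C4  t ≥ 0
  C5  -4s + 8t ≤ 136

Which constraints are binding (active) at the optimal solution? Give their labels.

Extreme points and f = -6s - 5t:
  (161/3, 190/9) → f = -3848/9
  (22, 0) → f = -132
  (0, 0) → f = 0
  (0, 17) → f = -85
  (132/5, 151/5) → f = -1547/5

The minimum is at (161/3, 190/9). Substituting into each constraint, equality holds for C1 and C3; the remaining constraints have slack.

C1 and C3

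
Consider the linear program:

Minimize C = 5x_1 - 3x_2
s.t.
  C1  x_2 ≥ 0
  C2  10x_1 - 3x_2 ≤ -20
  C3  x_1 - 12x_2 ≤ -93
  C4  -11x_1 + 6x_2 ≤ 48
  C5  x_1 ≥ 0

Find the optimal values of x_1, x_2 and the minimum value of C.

x_1 = 8/9, x_2 = 260/27, minimum C = -220/9

Feasible corners and C = 5x_1 - 3x_2:
  (1/3, 70/9) → C = -65/3
  (8/9, 260/27) → C = -220/9
  (0, 31/4) → C = -93/4
  (0, 8) → C = -24

The binding constraints are 10x_1 - 3x_2 = -20 and -11x_1 + 6x_2 = 48.
Solving simultaneously gives x_1 = 8/9, x_2 = 260/27.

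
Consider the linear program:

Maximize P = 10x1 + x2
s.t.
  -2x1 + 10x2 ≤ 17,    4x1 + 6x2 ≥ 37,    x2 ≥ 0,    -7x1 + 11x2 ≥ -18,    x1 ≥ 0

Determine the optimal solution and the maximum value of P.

x1 = 367/48, x2 = 155/48, maximum P = 1275/16

Vertices and P = 10x1 + x2:
  (67/13, 71/26) → P = 1411/26
  (367/48, 155/48) → P = 1275/16
  (515/86, 187/86) → P = 5337/86

The binding constraints are -2x1 + 10x2 = 17 and -7x1 + 11x2 = -18.
Solving simultaneously gives x1 = 367/48, x2 = 155/48.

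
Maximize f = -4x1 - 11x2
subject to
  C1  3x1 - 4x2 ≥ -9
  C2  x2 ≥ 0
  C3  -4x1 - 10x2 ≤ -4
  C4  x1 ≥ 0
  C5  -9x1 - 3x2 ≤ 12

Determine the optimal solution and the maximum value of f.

x1 = 1, x2 = 0, maximum f = -4

Extreme points and f = -4x1 - 11x2:
  (0, 9/4) → f = -99/4
  (1, 0) → f = -4
  (0, 2/5) → f = -22/5
The feasible region is unbounded (it extends along (4, 3), (1, 0)), but f strictly decreases along every unbounded feasible direction, so there is no improving ray and the maximum is attained at a vertex.

At the optimal vertex, x2 = 0 and -4x1 - 10x2 = -4.
Solving simultaneously gives x1 = 1, x2 = 0.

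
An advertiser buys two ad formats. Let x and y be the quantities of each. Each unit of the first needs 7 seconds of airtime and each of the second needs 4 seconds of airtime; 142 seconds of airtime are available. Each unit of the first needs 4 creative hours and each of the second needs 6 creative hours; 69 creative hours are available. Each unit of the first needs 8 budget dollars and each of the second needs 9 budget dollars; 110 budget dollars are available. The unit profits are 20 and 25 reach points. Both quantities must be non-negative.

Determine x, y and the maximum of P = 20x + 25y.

x = 13/4, y = 28/3, maximum P = 895/3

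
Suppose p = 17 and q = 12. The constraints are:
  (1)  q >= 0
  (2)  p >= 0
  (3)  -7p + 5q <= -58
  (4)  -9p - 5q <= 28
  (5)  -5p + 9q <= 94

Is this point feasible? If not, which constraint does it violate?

(1): 12 ≥ 0 ✓
(2): 17 ≥ 0 ✓
(3): -59 ≤ -58 ✓
(4): -213 ≤ 28 ✓
(5): 23 ≤ 94 ✓

feasible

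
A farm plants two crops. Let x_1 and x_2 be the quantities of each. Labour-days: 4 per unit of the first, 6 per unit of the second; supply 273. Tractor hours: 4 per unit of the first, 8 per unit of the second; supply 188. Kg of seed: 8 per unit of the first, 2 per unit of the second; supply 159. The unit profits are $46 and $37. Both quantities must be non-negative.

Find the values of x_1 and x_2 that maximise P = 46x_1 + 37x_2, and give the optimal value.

Corner points and P = 46x_1 + 37x_2:
  (0, 0) → P = 0
  (0, 47/2) → P = 1739/2
  (159/8, 0) → P = 3657/4
  (16, 31/2) → P = 2619/2

At the optimal vertex, 4x_1 + 8x_2 = 188 and 8x_1 + 2x_2 = 159.
Solving simultaneously gives x_1 = 16, x_2 = 31/2.

x_1 = 16, x_2 = 31/2, maximum P = 2619/2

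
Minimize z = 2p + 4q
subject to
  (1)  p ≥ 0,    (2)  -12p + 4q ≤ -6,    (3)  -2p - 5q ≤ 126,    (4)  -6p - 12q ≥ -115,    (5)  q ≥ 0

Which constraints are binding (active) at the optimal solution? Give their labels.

(2) and (5)

Feasible corners and z = 2p + 4q:
  (19/6, 8) → z = 115/3
  (1/2, 0) → z = 1
  (115/6, 0) → z = 115/3

The minimum is at (1/2, 0). Substituting into each constraint, equality holds for (2) and (5); the remaining constraints have slack.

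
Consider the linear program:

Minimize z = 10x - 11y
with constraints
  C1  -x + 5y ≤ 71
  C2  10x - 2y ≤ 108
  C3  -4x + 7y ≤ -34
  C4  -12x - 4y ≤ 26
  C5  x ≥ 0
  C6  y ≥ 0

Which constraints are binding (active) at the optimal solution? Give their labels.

Extreme points and z = 10x - 11y:
  (344/31, 46/31) → z = 2934/31
  (54/5, 0) → z = 108
  (17/2, 0) → z = 85

The minimum is at (17/2, 0). Substituting into each constraint, equality holds for C3 and C6; the remaining constraints have slack.

C3 and C6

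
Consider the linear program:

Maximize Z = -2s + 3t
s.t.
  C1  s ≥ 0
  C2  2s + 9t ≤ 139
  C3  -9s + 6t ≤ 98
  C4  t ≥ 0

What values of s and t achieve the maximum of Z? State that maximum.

s = 0, t = 139/9, maximum Z = 139/3

Corner points and Z = -2s + 3t:
  (0, 139/9) → Z = 139/3
  (0, 0) → Z = 0
  (139/2, 0) → Z = -139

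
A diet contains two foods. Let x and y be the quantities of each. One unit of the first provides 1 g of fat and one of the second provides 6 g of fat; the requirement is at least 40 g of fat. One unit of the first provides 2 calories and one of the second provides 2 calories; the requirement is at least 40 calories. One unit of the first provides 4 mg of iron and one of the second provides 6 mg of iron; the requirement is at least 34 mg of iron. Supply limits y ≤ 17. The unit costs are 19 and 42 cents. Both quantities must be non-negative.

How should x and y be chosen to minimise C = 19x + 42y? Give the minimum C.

Extreme points and C = 19x + 42y:
  (40, 0) → C = 760
  (16, 4) → C = 472
  (3, 17) → C = 771
The feasible region is unbounded (it extends along (1, 0)), but C strictly increases along every unbounded feasible direction, so there is no improving ray and the minimum is attained at a vertex.

x = 16, y = 4, minimum C = 472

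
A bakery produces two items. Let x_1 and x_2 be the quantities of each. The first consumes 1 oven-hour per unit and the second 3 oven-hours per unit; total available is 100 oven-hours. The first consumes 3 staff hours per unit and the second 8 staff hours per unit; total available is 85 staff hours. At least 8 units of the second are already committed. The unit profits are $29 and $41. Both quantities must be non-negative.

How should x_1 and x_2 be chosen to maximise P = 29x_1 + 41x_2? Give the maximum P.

x_1 = 7, x_2 = 8, maximum P = 531

Extreme points and P = 29x_1 + 41x_2:
  (0, 85/8) → P = 3485/8
  (0, 8) → P = 328
  (7, 8) → P = 531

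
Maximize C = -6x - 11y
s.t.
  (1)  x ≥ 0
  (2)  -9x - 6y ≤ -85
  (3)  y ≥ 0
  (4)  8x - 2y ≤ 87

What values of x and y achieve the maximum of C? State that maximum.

x = 85/9, y = 0, maximum C = -170/3

Feasible corners and C = -6x - 11y:
  (0, 85/6) → C = -935/6
  (85/9, 0) → C = -170/3
  (87/8, 0) → C = -261/4
The feasible region is unbounded (it extends along (0, 1), (1, 4)), but C strictly decreases along every unbounded feasible direction, so there is no improving ray and the maximum is attained at a vertex.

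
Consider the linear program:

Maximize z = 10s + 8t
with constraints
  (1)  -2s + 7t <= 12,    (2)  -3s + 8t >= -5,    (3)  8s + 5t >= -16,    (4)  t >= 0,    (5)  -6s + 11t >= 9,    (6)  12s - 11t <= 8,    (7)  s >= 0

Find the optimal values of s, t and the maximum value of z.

s = 94/31, t = 80/31, maximum z = 1580/31

Extreme points and z = 10s + 8t:
  (94/31, 80/31) → z = 1580/31
  (0, 12/7) → z = 96/7
  (17/6, 26/11) → z = 1559/33
  (0, 9/11) → z = 72/11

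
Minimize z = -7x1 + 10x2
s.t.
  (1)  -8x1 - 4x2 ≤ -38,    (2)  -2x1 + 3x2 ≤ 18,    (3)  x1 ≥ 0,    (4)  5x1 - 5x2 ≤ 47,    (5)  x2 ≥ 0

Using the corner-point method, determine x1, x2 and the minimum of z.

x1 = 47/5, x2 = 0, minimum z = -329/5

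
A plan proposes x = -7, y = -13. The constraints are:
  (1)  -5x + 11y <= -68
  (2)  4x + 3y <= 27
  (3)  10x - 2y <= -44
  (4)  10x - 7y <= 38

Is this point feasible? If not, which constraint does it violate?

(1): -108 ≤ -68 ✓
(2): -67 ≤ 27 ✓
(3): -44 ≤ -44 ✓
(4): 21 ≤ 38 ✓

feasible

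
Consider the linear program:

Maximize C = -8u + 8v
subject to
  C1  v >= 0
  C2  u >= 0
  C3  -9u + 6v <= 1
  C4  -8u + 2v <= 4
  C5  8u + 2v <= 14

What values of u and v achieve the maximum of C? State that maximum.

u = 41/33, v = 67/33, maximum C = 208/33

The binding constraints are -9u + 6v = 1 and 8u + 2v = 14.
Solving simultaneously gives u = 41/33, v = 67/33.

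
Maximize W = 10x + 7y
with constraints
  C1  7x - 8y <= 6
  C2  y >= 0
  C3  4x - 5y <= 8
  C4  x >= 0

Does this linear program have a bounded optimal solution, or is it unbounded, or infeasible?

From the feasible point (6/7, 0), moving in the direction (0, 1) keeps every constraint satisfied while W increases without bound.

unbounded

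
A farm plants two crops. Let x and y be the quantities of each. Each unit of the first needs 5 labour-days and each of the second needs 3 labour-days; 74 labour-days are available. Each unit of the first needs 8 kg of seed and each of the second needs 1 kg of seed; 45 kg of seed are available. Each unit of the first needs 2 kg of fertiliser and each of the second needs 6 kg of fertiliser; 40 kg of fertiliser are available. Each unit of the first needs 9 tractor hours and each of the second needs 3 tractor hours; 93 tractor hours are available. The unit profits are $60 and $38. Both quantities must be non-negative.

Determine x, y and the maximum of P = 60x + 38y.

Feasible corners and P = 60x + 38y:
  (0, 0) → P = 0
  (0, 20/3) → P = 760/3
  (45/8, 0) → P = 675/2
  (5, 5) → P = 490

The optimum lies where 8x + y = 45 and 2x + 6y = 40.
Solving simultaneously gives x = 5, y = 5.

x = 5, y = 5, maximum P = 490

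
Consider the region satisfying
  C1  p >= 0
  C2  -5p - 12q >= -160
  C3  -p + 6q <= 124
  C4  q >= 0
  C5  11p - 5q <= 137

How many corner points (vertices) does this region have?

Of the 10 pairwise boundary intersections, those satisfying every inequality are:
  (0, 40/3)
  (0, 0)
  (2444/157, 1075/157)
  (137/11, 0)

4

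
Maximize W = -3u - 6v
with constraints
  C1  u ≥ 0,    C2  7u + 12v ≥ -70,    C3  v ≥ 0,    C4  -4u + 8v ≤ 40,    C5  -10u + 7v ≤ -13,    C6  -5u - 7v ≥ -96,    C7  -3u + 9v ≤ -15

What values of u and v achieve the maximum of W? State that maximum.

Vertices and W = -3u - 6v:
  (96/5, 0) → W = -288/5
  (5, 0) → W = -15
  (323/22, 71/22) → W = -1395/22

The optimum lies where v = 0 and -3u + 9v = -15.
Solving simultaneously gives u = 5, v = 0.

u = 5, v = 0, maximum W = -15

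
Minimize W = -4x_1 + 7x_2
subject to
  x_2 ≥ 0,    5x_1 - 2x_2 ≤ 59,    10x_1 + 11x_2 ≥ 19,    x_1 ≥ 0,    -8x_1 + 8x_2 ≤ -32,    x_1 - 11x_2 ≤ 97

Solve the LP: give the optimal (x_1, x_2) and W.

x_1 = 59/5, x_2 = 0, minimum W = -236/5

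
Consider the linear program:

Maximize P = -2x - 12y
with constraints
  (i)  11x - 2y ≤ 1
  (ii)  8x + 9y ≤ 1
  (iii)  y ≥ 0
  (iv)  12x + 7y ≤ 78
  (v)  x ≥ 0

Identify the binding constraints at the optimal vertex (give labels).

Feasible corners and P = -2x - 12y:
  (11/115, 3/115) → P = -58/115
  (1/11, 0) → P = -2/11
  (0, 1/9) → P = -4/3
  (0, 0) → P = 0

The maximum is at (0, 0). Substituting into each constraint, equality holds for (iii) and (v); the remaining constraints have slack.

(iii) and (v)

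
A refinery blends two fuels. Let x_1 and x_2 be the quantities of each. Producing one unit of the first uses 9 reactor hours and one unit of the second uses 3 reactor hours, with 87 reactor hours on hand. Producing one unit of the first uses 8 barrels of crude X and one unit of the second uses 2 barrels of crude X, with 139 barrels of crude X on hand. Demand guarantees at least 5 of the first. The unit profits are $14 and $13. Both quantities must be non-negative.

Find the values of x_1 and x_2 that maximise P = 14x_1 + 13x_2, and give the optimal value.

x_1 = 5, x_2 = 14, maximum P = 252

Corner points and P = 14x_1 + 13x_2:
  (29/3, 0) → P = 406/3
  (5, 0) → P = 70
  (5, 14) → P = 252

The binding constraints are 9x_1 + 3x_2 = 87 and x_1 = 5.
Solving simultaneously gives x_1 = 5, x_2 = 14.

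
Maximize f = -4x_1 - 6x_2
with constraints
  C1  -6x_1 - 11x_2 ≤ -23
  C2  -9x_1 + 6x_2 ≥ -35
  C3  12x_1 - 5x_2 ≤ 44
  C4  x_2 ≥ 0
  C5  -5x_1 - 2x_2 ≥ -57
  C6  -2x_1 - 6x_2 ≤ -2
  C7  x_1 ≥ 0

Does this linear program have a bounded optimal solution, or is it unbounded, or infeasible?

bounded optimum

Corner points and f = -4x_1 - 6x_2:
  (599/162, 2/27) → f = -1234/81
  (0, 23/11) → f = -138/11
  (373/49, 464/49) → f = -4276/49
  (0, 57/2) → f = -171
The feasible region has finitely many vertices and no improving ray; the maximum is -138/11 at (0, 23/11).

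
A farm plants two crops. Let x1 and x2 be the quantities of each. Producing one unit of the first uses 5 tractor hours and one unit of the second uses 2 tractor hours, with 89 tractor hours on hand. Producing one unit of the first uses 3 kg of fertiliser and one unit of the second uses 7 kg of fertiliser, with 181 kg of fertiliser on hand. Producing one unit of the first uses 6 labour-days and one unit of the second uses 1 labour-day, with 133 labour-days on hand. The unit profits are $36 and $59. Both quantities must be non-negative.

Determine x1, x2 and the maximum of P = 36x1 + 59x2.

x1 = 9, x2 = 22, maximum P = 1622

Vertices and P = 36x1 + 59x2:
  (0, 0) → P = 0
  (0, 181/7) → P = 10679/7
  (89/5, 0) → P = 3204/5
  (9, 22) → P = 1622

The binding constraints are 5x1 + 2x2 = 89 and 3x1 + 7x2 = 181.
Solving simultaneously gives x1 = 9, x2 = 22.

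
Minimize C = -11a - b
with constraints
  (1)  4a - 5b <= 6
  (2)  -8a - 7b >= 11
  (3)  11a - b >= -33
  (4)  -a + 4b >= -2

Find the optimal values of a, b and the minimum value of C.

a = -10/13, b = -9/13, minimum C = 119/13

At the optimal vertex, -8a - 7b = 11 and -a + 4b = -2.
Solving simultaneously gives a = -10/13, b = -9/13.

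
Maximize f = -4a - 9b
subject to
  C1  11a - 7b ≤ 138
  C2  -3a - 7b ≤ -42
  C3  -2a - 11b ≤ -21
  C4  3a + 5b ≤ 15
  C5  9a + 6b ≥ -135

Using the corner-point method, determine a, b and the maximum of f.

a = -133/5, b = 87/5, maximum f = -251/5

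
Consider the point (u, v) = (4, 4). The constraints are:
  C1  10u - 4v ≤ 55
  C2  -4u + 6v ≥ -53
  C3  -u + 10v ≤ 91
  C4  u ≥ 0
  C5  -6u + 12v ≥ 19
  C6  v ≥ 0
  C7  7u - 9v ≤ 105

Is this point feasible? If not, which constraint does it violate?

C1: 24 ≤ 55 ✓
C2: 8 ≥ -53 ✓
C3: 36 ≤ 91 ✓
C4: 4 ≥ 0 ✓
C5: 24 ≥ 19 ✓
C6: 4 ≥ 0 ✓
C7: -8 ≤ 105 ✓

feasible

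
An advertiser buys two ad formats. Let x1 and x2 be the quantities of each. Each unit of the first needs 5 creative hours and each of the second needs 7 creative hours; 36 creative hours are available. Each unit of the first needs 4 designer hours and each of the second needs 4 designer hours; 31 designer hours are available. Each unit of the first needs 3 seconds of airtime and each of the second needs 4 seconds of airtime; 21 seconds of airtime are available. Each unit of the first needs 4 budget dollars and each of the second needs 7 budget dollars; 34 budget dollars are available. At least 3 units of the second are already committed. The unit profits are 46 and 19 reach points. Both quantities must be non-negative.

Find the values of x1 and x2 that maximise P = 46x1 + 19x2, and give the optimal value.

Feasible corners and P = 46x1 + 19x2:
  (0, 34/7) → P = 646/7
  (0, 3) → P = 57
  (3, 3) → P = 195
  (2, 26/7) → P = 1138/7

x1 = 3, x2 = 3, maximum P = 195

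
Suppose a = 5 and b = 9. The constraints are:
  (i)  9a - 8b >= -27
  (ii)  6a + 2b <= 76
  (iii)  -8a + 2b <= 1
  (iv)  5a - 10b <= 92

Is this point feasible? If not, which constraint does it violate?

feasible

(i): -27 ≥ -27 ✓
(ii): 48 ≤ 76 ✓
(iii): -22 ≤ 1 ✓
(iv): -65 ≤ 92 ✓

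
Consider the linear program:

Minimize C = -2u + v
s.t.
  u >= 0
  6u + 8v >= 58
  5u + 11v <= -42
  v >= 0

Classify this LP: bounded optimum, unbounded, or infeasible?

The boundaries u = 0 and 6u + 8v = 58 meet at (0, 29/4), but that point violates 5u + 11v ≤ -42. Every candidate vertex is excluded by some other constraint, so the feasible region is empty.

infeasible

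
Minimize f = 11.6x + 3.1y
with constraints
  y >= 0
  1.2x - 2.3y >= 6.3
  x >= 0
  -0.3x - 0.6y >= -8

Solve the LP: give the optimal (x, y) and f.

x = 5.25, y = 0, minimum f = 60.9

Vertices and f = 11.6x + 3.1y:
  (21/4, 0) → f = 609/10
  (80/3, 0) → f = 928/3
  (2218/141, 257/47) → f = 281189/1410

The binding constraints are y = 0 and 1.2x - 2.3y = 6.3.
Solving simultaneously gives x = 21/4, y = 0.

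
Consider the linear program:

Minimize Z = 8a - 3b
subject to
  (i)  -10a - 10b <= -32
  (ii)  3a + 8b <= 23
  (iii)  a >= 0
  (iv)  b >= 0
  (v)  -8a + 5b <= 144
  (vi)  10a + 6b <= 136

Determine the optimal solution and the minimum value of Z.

a = 13/25, b = 67/25, minimum Z = -97/25

At the optimal vertex, -10a - 10b = -32 and 3a + 8b = 23.
Solving simultaneously gives a = 13/25, b = 67/25.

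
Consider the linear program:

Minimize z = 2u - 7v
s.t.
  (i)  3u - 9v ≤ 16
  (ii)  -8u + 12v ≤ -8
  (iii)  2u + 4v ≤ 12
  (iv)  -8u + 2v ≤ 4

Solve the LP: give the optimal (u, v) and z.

u = 22/7, v = 10/7, minimum z = -26/7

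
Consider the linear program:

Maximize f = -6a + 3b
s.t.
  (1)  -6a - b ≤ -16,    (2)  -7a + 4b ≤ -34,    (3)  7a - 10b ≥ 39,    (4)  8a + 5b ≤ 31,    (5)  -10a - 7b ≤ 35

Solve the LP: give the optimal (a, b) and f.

a = 98/31, b = -92/31, maximum f = -864/31

Vertices and f = -6a + 3b:
  (98/31, -92/31) → f = -864/31
  (147/32, -185/16) → f = -249/4
  (92/21, -5/6) → f = -403/14
  (101/23, -19/23) → f = -663/23
  (196/3, -295/3) → f = -687

At the optimal vertex, -6a - b = -16 and -7a + 4b = -34.
Solving simultaneously gives a = 98/31, b = -92/31.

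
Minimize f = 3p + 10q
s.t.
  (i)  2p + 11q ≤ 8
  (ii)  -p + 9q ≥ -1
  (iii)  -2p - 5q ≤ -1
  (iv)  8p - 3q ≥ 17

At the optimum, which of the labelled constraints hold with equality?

(ii) and (iv)

Corner points and f = 3p + 10q:
  (83/29, 6/29) → f = 309/29
  (211/94, 15/47) → f = 933/94
  (50/23, 3/23) → f = 180/23

The minimum is at (50/23, 3/23). Substituting into each constraint, equality holds for (ii) and (iv); the remaining constraints have slack.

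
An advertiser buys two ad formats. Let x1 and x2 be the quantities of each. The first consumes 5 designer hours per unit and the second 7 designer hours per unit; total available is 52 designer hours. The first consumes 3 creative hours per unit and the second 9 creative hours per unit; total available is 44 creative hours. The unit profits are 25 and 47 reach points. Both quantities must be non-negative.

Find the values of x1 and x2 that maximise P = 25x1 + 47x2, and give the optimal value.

Vertices and P = 25x1 + 47x2:
  (0, 0) → P = 0
  (0, 44/9) → P = 2068/9
  (52/5, 0) → P = 260
  (20/3, 8/3) → P = 292

x1 = 20/3, x2 = 8/3, maximum P = 292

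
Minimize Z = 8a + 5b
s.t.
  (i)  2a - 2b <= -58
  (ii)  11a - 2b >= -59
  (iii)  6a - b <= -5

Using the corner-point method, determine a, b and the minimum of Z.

a = -1/9, b = 260/9, minimum Z = 1292/9

Corner points and Z = 8a + 5b:
  (-1/9, 260/9) → Z = 1292/9
  (24/5, 169/5) → Z = 1037/5
  (49, 299) → Z = 1887

The optimum lies where 2a - 2b = -58 and 11a - 2b = -59.
Solving simultaneously gives a = -1/9, b = 260/9.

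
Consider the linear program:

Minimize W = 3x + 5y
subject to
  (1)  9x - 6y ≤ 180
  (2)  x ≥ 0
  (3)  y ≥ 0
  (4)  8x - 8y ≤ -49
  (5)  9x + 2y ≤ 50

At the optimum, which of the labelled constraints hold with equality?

(2) and (4)

Vertices and W = 3x + 5y:
  (0, 49/8) → W = 245/8
  (0, 25) → W = 125
  (151/44, 841/88) → W = 5111/88

The minimum is at (0, 49/8). Substituting into each constraint, equality holds for (2) and (4); the remaining constraints have slack.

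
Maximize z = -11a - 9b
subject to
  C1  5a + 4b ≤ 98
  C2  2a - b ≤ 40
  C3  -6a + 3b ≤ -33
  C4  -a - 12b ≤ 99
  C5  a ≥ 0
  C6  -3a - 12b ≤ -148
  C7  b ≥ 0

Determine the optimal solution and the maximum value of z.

a = 280/27, b = 263/27, maximum z = -5447/27

Feasible corners and z = -11a - 9b:
  (142/13, 141/13) → z = -2831/13
  (73/6, 223/24) → z = -5219/24
  (280/27, 263/27) → z = -5447/27

At the optimal vertex, -6a + 3b = -33 and -3a - 12b = -148.
Solving simultaneously gives a = 280/27, b = 263/27.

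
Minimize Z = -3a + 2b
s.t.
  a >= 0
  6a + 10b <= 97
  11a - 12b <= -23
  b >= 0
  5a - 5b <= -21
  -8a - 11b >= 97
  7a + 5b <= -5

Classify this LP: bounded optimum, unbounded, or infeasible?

The boundaries 6a + 10b = 97 and -8a - 11b = 97 meet at (-291/2, 97), but that point violates a ≥ 0. Every candidate vertex is excluded by some other constraint, so the feasible region is empty.

infeasible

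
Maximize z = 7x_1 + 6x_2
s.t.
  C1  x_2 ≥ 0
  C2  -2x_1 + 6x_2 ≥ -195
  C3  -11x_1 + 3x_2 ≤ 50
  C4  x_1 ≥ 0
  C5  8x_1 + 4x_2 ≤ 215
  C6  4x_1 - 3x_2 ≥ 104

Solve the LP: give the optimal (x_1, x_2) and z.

x_1 = 1061/40, x_2 = 7/10, maximum z = 1519/8

Extreme points and z = 7x_1 + 6x_2:
  (215/8, 0) → z = 1505/8
  (26, 0) → z = 182
  (1061/40, 7/10) → z = 1519/8

The binding constraints are 8x_1 + 4x_2 = 215 and 4x_1 - 3x_2 = 104.
Solving simultaneously gives x_1 = 1061/40, x_2 = 7/10.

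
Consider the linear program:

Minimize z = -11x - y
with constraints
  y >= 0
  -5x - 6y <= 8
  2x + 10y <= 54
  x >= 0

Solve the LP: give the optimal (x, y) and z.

x = 27, y = 0, minimum z = -297

Corner points and z = -11x - y:
  (27, 0) → z = -297
  (0, 0) → z = 0
  (0, 27/5) → z = -27/5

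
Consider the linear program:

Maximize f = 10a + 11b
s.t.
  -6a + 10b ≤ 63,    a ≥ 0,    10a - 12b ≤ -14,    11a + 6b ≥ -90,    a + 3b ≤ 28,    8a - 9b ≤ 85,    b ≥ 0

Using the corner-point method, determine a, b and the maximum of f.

a = 7, b = 7, maximum f = 147

Feasible corners and f = 10a + 11b:
  (0, 63/10) → f = 693/10
  (13/4, 33/4) → f = 493/4
  (0, 7/6) → f = 77/6
  (7, 7) → f = 147

The optimum lies where 10a - 12b = -14 and a + 3b = 28.
Solving simultaneously gives a = 7, b = 7.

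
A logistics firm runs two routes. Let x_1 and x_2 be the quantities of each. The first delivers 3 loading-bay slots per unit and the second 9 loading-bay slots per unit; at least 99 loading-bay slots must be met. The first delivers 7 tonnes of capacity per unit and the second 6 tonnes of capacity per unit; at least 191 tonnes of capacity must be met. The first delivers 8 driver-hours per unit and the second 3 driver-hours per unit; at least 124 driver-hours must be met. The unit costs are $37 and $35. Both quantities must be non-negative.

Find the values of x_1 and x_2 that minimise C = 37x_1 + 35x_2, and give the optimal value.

The feasible region is unbounded (it extends along (0, 1), (1, 0)), but C strictly increases along every unbounded feasible direction, so there is no improving ray and the minimum is attained at a vertex.

At the optimal vertex, 3x_1 + 9x_2 = 99 and 7x_1 + 6x_2 = 191.
Solving simultaneously gives x_1 = 25, x_2 = 8/3.

x_1 = 25, x_2 = 8/3, minimum C = 3055/3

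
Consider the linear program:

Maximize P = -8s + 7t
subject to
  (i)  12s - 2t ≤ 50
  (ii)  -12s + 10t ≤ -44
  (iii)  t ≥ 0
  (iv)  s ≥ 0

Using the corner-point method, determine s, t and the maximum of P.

Corner points and P = -8s + 7t:
  (103/24, 3/4) → P = -349/12
  (25/6, 0) → P = -100/3
  (11/3, 0) → P = -88/3

s = 103/24, t = 3/4, maximum P = -349/12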